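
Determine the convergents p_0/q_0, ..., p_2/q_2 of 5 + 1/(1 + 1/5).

Using the convergent recurrence p_i = a_i*p_{i-1} + p_{i-2}, q_i = a_i*q_{i-1} + q_{i-2} with p_{-2}=0, p_{-1}=1, q_{-2}=1, q_{-1}=0:
  i=0: a_0=5, p_0 = 5*1 + 0 = 5, q_0 = 5*0 + 1 = 1.
  i=1: a_1=1, p_1 = 1*5 + 1 = 6, q_1 = 1*1 + 0 = 1.
  i=2: a_2=5, p_2 = 5*6 + 5 = 35, q_2 = 5*1 + 1 = 6.

5/1, 6/1, 35/6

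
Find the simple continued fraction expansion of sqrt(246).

[15; (1, 2, 5, 1, 14, 1, 5, 2, 1, 30)]

Write x_i = (sqrt(246) + m_i)/d_i with (m_0, d_0) = (0, 1). a_0 = floor(sqrt(246)) = 15, since 15^2 = 225 <= 246 < 256 = 16^2.
Iterate m_{i+1} = d_i*a_i - m_i, d_{i+1} = (246 - m_{i+1}^2)/d_i, a_{i+1} = floor((a_0 + m_{i+1})/d_{i+1}):
  m_1 = 1*15 - 0 = 15, d_1 = (246 - 15^2)/1 = 21/1 = 21, a_1 = floor((15 + 15)/21) = 1.
  m_2 = 21*1 - 15 = 6, d_2 = (246 - 6^2)/21 = 210/21 = 10, a_2 = floor((15 + 6)/10) = 2.
  m_3 = 10*2 - 6 = 14, d_3 = (246 - 14^2)/10 = 50/10 = 5, a_3 = floor((15 + 14)/5) = 5.
  m_4 = 5*5 - 14 = 11, d_4 = (246 - 11^2)/5 = 125/5 = 25, a_4 = floor((15 + 11)/25) = 1.
  m_5 = 25*1 - 11 = 14, d_5 = (246 - 14^2)/25 = 50/25 = 2, a_5 = floor((15 + 14)/2) = 14.
  m_6 = 2*14 - 14 = 14, d_6 = (246 - 14^2)/2 = 50/2 = 25, a_6 = floor((15 + 14)/25) = 1.
  m_7 = 25*1 - 14 = 11, d_7 = (246 - 11^2)/25 = 125/25 = 5, a_7 = floor((15 + 11)/5) = 5.
  m_8 = 5*5 - 11 = 14, d_8 = (246 - 14^2)/5 = 50/5 = 10, a_8 = floor((15 + 14)/10) = 2.
  m_9 = 10*2 - 14 = 6, d_9 = (246 - 6^2)/10 = 210/10 = 21, a_9 = floor((15 + 6)/21) = 1.
  m_10 = 21*1 - 6 = 15, d_10 = (246 - 15^2)/21 = 21/21 = 1, a_10 = floor((15 + 15)/1) = 30.
  m_11 = 1*30 - 15 = 15, d_11 = (246 - 15^2)/1 = 21/1 = 21: (m_11, d_11) = (m_1, d_1) = (15, 21), so from here the quotients repeat a_1, ..., a_10; the period length is 10.
Hence the expansion of sqrt(246) is a_0 = 15 followed by the repeating block 1, 2, 5, 1, 14, 1, 5, 2, 1, 30 (period 10).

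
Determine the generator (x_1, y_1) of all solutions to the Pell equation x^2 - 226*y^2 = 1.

First expand sqrt(226) as a continued fraction. With x_i = (sqrt(226) + m_i)/d_i and (m_0, d_0) = (0, 1): a_0 = floor(sqrt(226)) = 15, since 15^2 = 225 <= 226 < 256 = 16^2.
Iterate m_{i+1} = d_i*a_i - m_i, d_{i+1} = (226 - m_{i+1}^2)/d_i, a_{i+1} = floor((a_0 + m_{i+1})/d_{i+1}):
  m_1 = 1*15 - 0 = 15, d_1 = (226 - 15^2)/1 = 1/1 = 1, a_1 = floor((15 + 15)/1) = 30.
  m_2 = 1*30 - 15 = 15, d_2 = (226 - 15^2)/1 = 1/1 = 1: (m_2, d_2) = (m_1, d_1) = (15, 1), so from here the quotient a_1 repeats; the period length is 1.
So sqrt(226) = [15; (30)] with period length k = 1.
k is odd, so (p_{k-1}, q_{k-1}) only solves x^2 - 226y^2 = -1 and the fundamental solution of x^2 - 226y^2 = 1 is (p_{2k-1}, q_{2k-1}) = (p_1, q_1); compute convergents through index 1, running through the period twice.
Convergents (p_i = a_i*p_{i-1} + p_{i-2}, q_i = a_i*q_{i-1} + q_{i-2} with p_{-2}=0, p_{-1}=1, q_{-2}=1, q_{-1}=0):
  i=0: a_0=15, p_0 = 15*1 + 0 = 15, q_0 = 15*0 + 1 = 1.
  i=1: a_1=30, p_1 = 30*15 + 1 = 451, q_1 = 30*1 + 0 = 30.
Indeed p_0^2 - 226*q_0^2 = 225 - 226 = -1, not +1.
Check: 451^2 - 226*30^2 = 203401 - 203400 = 1, so (x, y) = (451, 30) solves the equation, and by the theorem it is the least positive solution.

(x, y) = (451, 30)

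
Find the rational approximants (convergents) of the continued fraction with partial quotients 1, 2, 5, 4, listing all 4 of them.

Using the convergent recurrence p_i = a_i*p_{i-1} + p_{i-2}, q_i = a_i*q_{i-1} + q_{i-2} with p_{-2}=0, p_{-1}=1, q_{-2}=1, q_{-1}=0:
  i=0: a_0=1, p_0 = 1*1 + 0 = 1, q_0 = 1*0 + 1 = 1.
  i=1: a_1=2, p_1 = 2*1 + 1 = 3, q_1 = 2*1 + 0 = 2.
  i=2: a_2=5, p_2 = 5*3 + 1 = 16, q_2 = 5*2 + 1 = 11.
  i=3: a_3=4, p_3 = 4*16 + 3 = 67, q_3 = 4*11 + 2 = 46.

1/1, 3/2, 16/11, 67/46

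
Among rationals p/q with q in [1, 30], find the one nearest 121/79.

23/15

Expand x = 121/79 as a continued fraction with the Euclidean algorithm:
  121 = 1*79 + 42, so a_0 = 1.
  79 = 1*42 + 37, so a_1 = 1.
  42 = 1*37 + 5, so a_2 = 1.
  37 = 7*5 + 2, so a_3 = 7.
  5 = 2*2 + 1, so a_4 = 2.
  2 = 2*1 + 0, so a_5 = 2.
so x = [1; 1, 1, 7, 2, 2].
Convergents (p_i = a_i*p_{i-1} + p_{i-2}, q_i = a_i*q_{i-1} + q_{i-2} with p_{-2}=0, p_{-1}=1, q_{-2}=1, q_{-1}=0), until the denominator exceeds 30:
  i=0: a_0=1, p_0 = 1*1 + 0 = 1, q_0 = 1*0 + 1 = 1.
  i=1: a_1=1, p_1 = 1*1 + 1 = 2, q_1 = 1*1 + 0 = 1.
  i=2: a_2=1, p_2 = 1*2 + 1 = 3, q_2 = 1*1 + 1 = 2.
  i=3: a_3=7, p_3 = 7*3 + 2 = 23, q_3 = 7*2 + 1 = 15.
  i=4: a_4=2, p_4 = 2*23 + 3 = 49, q_4 = 2*15 + 2 = 32.
q_4 = 32 > 30, so the last convergent with denominator <= 30 is p_3/q_3 = 23/15.
The closest fraction with denominator <= 30 is either p_3/q_3 or the intermediate fraction (k*p_3 + p_2)/(k*q_3 + q_2) with the largest k >= 1 whose denominator stays <= 30; these approach x as k grows, and every other convergent or intermediate fraction in range is farther away.
Largest k: floor((30 - q_2)/q_3) = floor((30 - 2)/15) = 1.
That gives (1*23 + 3)/(1*15 + 2) = 26/17.
Compare the errors: |x - 23/15| = |121*15 - 23*79|/(79*15) = 2/1185, and |x - 26/17| = |121*17 - 26*79|/(79*17) = 3/1343.
Cross-multiplying, 2*1343 = 2686 < 3555 = 3*1185, so 2/1185 is smaller: the convergent 23/15 is closer to x than 26/17.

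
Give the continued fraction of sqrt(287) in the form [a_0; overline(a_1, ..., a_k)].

[16; overline(1, 15, 1, 32)]

Write x_i = (sqrt(287) + m_i)/d_i with (m_0, d_0) = (0, 1). a_0 = floor(sqrt(287)) = 16, since 16^2 = 256 <= 287 < 289 = 17^2.
Iterate m_{i+1} = d_i*a_i - m_i, d_{i+1} = (287 - m_{i+1}^2)/d_i, a_{i+1} = floor((a_0 + m_{i+1})/d_{i+1}):
  m_1 = 1*16 - 0 = 16, d_1 = (287 - 16^2)/1 = 31/1 = 31, a_1 = floor((16 + 16)/31) = 1.
  m_2 = 31*1 - 16 = 15, d_2 = (287 - 15^2)/31 = 62/31 = 2, a_2 = floor((16 + 15)/2) = 15.
  m_3 = 2*15 - 15 = 15, d_3 = (287 - 15^2)/2 = 62/2 = 31, a_3 = floor((16 + 15)/31) = 1.
  m_4 = 31*1 - 15 = 16, d_4 = (287 - 16^2)/31 = 31/31 = 1, a_4 = floor((16 + 16)/1) = 32.
  m_5 = 1*32 - 16 = 16, d_5 = (287 - 16^2)/1 = 31/1 = 31: (m_5, d_5) = (m_1, d_1) = (16, 31), so from here the quotients repeat a_1, ..., a_4; the period length is 4.
Hence the expansion of sqrt(287) is a_0 = 16 followed by the repeating block 1, 15, 1, 32 (period 4).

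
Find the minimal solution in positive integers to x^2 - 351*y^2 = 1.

First expand sqrt(351) as a continued fraction. With x_i = (sqrt(351) + m_i)/d_i and (m_0, d_0) = (0, 1): a_0 = floor(sqrt(351)) = 18, since 18^2 = 324 <= 351 < 361 = 19^2.
Iterate m_{i+1} = d_i*a_i - m_i, d_{i+1} = (351 - m_{i+1}^2)/d_i, a_{i+1} = floor((a_0 + m_{i+1})/d_{i+1}):
  m_1 = 1*18 - 0 = 18, d_1 = (351 - 18^2)/1 = 27/1 = 27, a_1 = floor((18 + 18)/27) = 1.
  m_2 = 27*1 - 18 = 9, d_2 = (351 - 9^2)/27 = 270/27 = 10, a_2 = floor((18 + 9)/10) = 2.
  m_3 = 10*2 - 9 = 11, d_3 = (351 - 11^2)/10 = 230/10 = 23, a_3 = floor((18 + 11)/23) = 1.
  m_4 = 23*1 - 11 = 12, d_4 = (351 - 12^2)/23 = 207/23 = 9, a_4 = floor((18 + 12)/9) = 3.
  m_5 = 9*3 - 12 = 15, d_5 = (351 - 15^2)/9 = 126/9 = 14, a_5 = floor((18 + 15)/14) = 2.
  m_6 = 14*2 - 15 = 13, d_6 = (351 - 13^2)/14 = 182/14 = 13, a_6 = floor((18 + 13)/13) = 2.
  m_7 = 13*2 - 13 = 13, d_7 = (351 - 13^2)/13 = 182/13 = 14, a_7 = floor((18 + 13)/14) = 2.
  m_8 = 14*2 - 13 = 15, d_8 = (351 - 15^2)/14 = 126/14 = 9, a_8 = floor((18 + 15)/9) = 3.
  m_9 = 9*3 - 15 = 12, d_9 = (351 - 12^2)/9 = 207/9 = 23, a_9 = floor((18 + 12)/23) = 1.
  m_10 = 23*1 - 12 = 11, d_10 = (351 - 11^2)/23 = 230/23 = 10, a_10 = floor((18 + 11)/10) = 2.
  m_11 = 10*2 - 11 = 9, d_11 = (351 - 9^2)/10 = 270/10 = 27, a_11 = floor((18 + 9)/27) = 1.
  m_12 = 27*1 - 9 = 18, d_12 = (351 - 18^2)/27 = 27/27 = 1, a_12 = floor((18 + 18)/1) = 36.
  m_13 = 1*36 - 18 = 18, d_13 = (351 - 18^2)/1 = 27/1 = 27: (m_13, d_13) = (m_1, d_1) = (18, 27), so from here the quotients repeat a_1, ..., a_12; the period length is 12.
So sqrt(351) = [18; (1, 2, 1, 3, 2, 2, 2, 3, 1, 2, 1, 36)] with period length k = 12.
k is even, so the fundamental solution of x^2 - 351y^2 = 1 is (p_{k-1}, q_{k-1}) = (p_11, q_11); compute convergents through index 11.
Convergents (p_i = a_i*p_{i-1} + p_{i-2}, q_i = a_i*q_{i-1} + q_{i-2} with p_{-2}=0, p_{-1}=1, q_{-2}=1, q_{-1}=0):
  i=0: a_0=18, p_0 = 18*1 + 0 = 18, q_0 = 18*0 + 1 = 1.
  i=1: a_1=1, p_1 = 1*18 + 1 = 19, q_1 = 1*1 + 0 = 1.
  i=2: a_2=2, p_2 = 2*19 + 18 = 56, q_2 = 2*1 + 1 = 3.
  i=3: a_3=1, p_3 = 1*56 + 19 = 75, q_3 = 1*3 + 1 = 4.
  i=4: a_4=3, p_4 = 3*75 + 56 = 281, q_4 = 3*4 + 3 = 15.
  i=5: a_5=2, p_5 = 2*281 + 75 = 637, q_5 = 2*15 + 4 = 34.
  i=6: a_6=2, p_6 = 2*637 + 281 = 1555, q_6 = 2*34 + 15 = 83.
  i=7: a_7=2, p_7 = 2*1555 + 637 = 3747, q_7 = 2*83 + 34 = 200.
  i=8: a_8=3, p_8 = 3*3747 + 1555 = 12796, q_8 = 3*200 + 83 = 683.
  i=9: a_9=1, p_9 = 1*12796 + 3747 = 16543, q_9 = 1*683 + 200 = 883.
  i=10: a_10=2, p_10 = 2*16543 + 12796 = 45882, q_10 = 2*883 + 683 = 2449.
  i=11: a_11=1, p_11 = 1*45882 + 16543 = 62425, q_11 = 1*2449 + 883 = 3332.
Check: 62425^2 - 351*3332^2 = 3896880625 - 3896880624 = 1, so (x, y) = (62425, 3332) solves the equation, and by the theorem it is the least positive solution.

(x, y) = (62425, 3332)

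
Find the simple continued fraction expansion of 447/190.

Run the Euclidean algorithm on 447 and 190; the successive quotients are the partial quotients a_0, a_1, ... (each step inverts the fractional part left over by the previous one):
  447 = 2*190 + 67, so a_0 = 2.
  190 = 2*67 + 56, so a_1 = 2.
  67 = 1*56 + 11, so a_2 = 1.
  56 = 5*11 + 1, so a_3 = 5.
  11 = 11*1 + 0, so a_4 = 11.
The remainder reaches 0 after 5 divisions, so the expansion has 5 partial quotients, read off in order.

[2; 2, 1, 5, 11]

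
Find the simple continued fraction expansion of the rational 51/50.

[1; 50]

Run the Euclidean algorithm on 51 and 50; the successive quotients are the partial quotients a_0, a_1, ... (each step inverts the fractional part left over by the previous one):
  51 = 1*50 + 1, so a_0 = 1.
  50 = 50*1 + 0, so a_1 = 50.
The remainder reaches 0 after 2 divisions, so the expansion has 2 partial quotients, read off in order.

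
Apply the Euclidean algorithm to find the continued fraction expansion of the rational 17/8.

[2; 8]

Run the Euclidean algorithm on 17 and 8; the successive quotients are the partial quotients a_0, a_1, ... (each step inverts the fractional part left over by the previous one):
  17 = 2*8 + 1, so a_0 = 2.
  8 = 8*1 + 0, so a_1 = 8.
The remainder reaches 0 after 2 divisions, so the expansion has 2 partial quotients, read off in order.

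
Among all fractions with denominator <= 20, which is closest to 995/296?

37/11

Expand x = 995/296 as a continued fraction with the Euclidean algorithm:
  995 = 3*296 + 107, so a_0 = 3.
  296 = 2*107 + 82, so a_1 = 2.
  107 = 1*82 + 25, so a_2 = 1.
  82 = 3*25 + 7, so a_3 = 3.
  25 = 3*7 + 4, so a_4 = 3.
  7 = 1*4 + 3, so a_5 = 1.
  4 = 1*3 + 1, so a_6 = 1.
  3 = 3*1 + 0, so a_7 = 3.
so x = [3; 2, 1, 3, 3, 1, 1, 3].
Convergents (p_i = a_i*p_{i-1} + p_{i-2}, q_i = a_i*q_{i-1} + q_{i-2} with p_{-2}=0, p_{-1}=1, q_{-2}=1, q_{-1}=0), until the denominator exceeds 20:
  i=0: a_0=3, p_0 = 3*1 + 0 = 3, q_0 = 3*0 + 1 = 1.
  i=1: a_1=2, p_1 = 2*3 + 1 = 7, q_1 = 2*1 + 0 = 2.
  i=2: a_2=1, p_2 = 1*7 + 3 = 10, q_2 = 1*2 + 1 = 3.
  i=3: a_3=3, p_3 = 3*10 + 7 = 37, q_3 = 3*3 + 2 = 11.
  i=4: a_4=3, p_4 = 3*37 + 10 = 121, q_4 = 3*11 + 3 = 36.
q_4 = 36 > 20, so the last convergent with denominator <= 20 is p_3/q_3 = 37/11.
The closest fraction with denominator <= 20 is either p_3/q_3 or the intermediate fraction (k*p_3 + p_2)/(k*q_3 + q_2) with the largest k >= 1 whose denominator stays <= 20; these approach x as k grows, and every other convergent or intermediate fraction in range is farther away.
Largest k: floor((20 - q_2)/q_3) = floor((20 - 3)/11) = 1.
That gives (1*37 + 10)/(1*11 + 3) = 47/14.
Compare the errors: |x - 37/11| = |995*11 - 37*296|/(296*11) = 7/3256, and |x - 47/14| = |995*14 - 47*296|/(296*14) = 18/4144.
Cross-multiplying, 7*4144 = 29008 < 58608 = 18*3256, so 7/3256 is smaller: the convergent 37/11 is closer to x than 47/14.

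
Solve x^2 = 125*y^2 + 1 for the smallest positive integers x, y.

First expand sqrt(125) as a continued fraction. With x_i = (sqrt(125) + m_i)/d_i and (m_0, d_0) = (0, 1): a_0 = floor(sqrt(125)) = 11, since 11^2 = 121 <= 125 < 144 = 12^2.
Iterate m_{i+1} = d_i*a_i - m_i, d_{i+1} = (125 - m_{i+1}^2)/d_i, a_{i+1} = floor((a_0 + m_{i+1})/d_{i+1}):
  m_1 = 1*11 - 0 = 11, d_1 = (125 - 11^2)/1 = 4/1 = 4, a_1 = floor((11 + 11)/4) = 5.
  m_2 = 4*5 - 11 = 9, d_2 = (125 - 9^2)/4 = 44/4 = 11, a_2 = floor((11 + 9)/11) = 1.
  m_3 = 11*1 - 9 = 2, d_3 = (125 - 2^2)/11 = 121/11 = 11, a_3 = floor((11 + 2)/11) = 1.
  m_4 = 11*1 - 2 = 9, d_4 = (125 - 9^2)/11 = 44/11 = 4, a_4 = floor((11 + 9)/4) = 5.
  m_5 = 4*5 - 9 = 11, d_5 = (125 - 11^2)/4 = 4/4 = 1, a_5 = floor((11 + 11)/1) = 22.
  m_6 = 1*22 - 11 = 11, d_6 = (125 - 11^2)/1 = 4/1 = 4: (m_6, d_6) = (m_1, d_1) = (11, 4), so from here the quotients repeat a_1, ..., a_5; the period length is 5.
So sqrt(125) = [11; (5, 1, 1, 5, 22)] with period length k = 5.
k is odd, so (p_{k-1}, q_{k-1}) only solves x^2 - 125y^2 = -1 and the fundamental solution of x^2 - 125y^2 = 1 is (p_{2k-1}, q_{2k-1}) = (p_9, q_9); compute convergents through index 9, running through the period twice.
Convergents (p_i = a_i*p_{i-1} + p_{i-2}, q_i = a_i*q_{i-1} + q_{i-2} with p_{-2}=0, p_{-1}=1, q_{-2}=1, q_{-1}=0):
  i=0: a_0=11, p_0 = 11*1 + 0 = 11, q_0 = 11*0 + 1 = 1.
  i=1: a_1=5, p_1 = 5*11 + 1 = 56, q_1 = 5*1 + 0 = 5.
  i=2: a_2=1, p_2 = 1*56 + 11 = 67, q_2 = 1*5 + 1 = 6.
  i=3: a_3=1, p_3 = 1*67 + 56 = 123, q_3 = 1*6 + 5 = 11.
  i=4: a_4=5, p_4 = 5*123 + 67 = 682, q_4 = 5*11 + 6 = 61.
  i=5: a_5=22, p_5 = 22*682 + 123 = 15127, q_5 = 22*61 + 11 = 1353.
  i=6: a_6=5, p_6 = 5*15127 + 682 = 76317, q_6 = 5*1353 + 61 = 6826.
  i=7: a_7=1, p_7 = 1*76317 + 15127 = 91444, q_7 = 1*6826 + 1353 = 8179.
  i=8: a_8=1, p_8 = 1*91444 + 76317 = 167761, q_8 = 1*8179 + 6826 = 15005.
  i=9: a_9=5, p_9 = 5*167761 + 91444 = 930249, q_9 = 5*15005 + 8179 = 83204.
Indeed p_4^2 - 125*q_4^2 = 465124 - 465125 = -1, not +1.
Check: 930249^2 - 125*83204^2 = 865363202001 - 865363202000 = 1, so (x, y) = (930249, 83204) solves the equation, and by the theorem it is the least positive solution.

(x, y) = (930249, 83204)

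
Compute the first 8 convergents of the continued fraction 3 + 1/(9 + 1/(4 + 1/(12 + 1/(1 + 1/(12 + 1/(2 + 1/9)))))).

3/1, 28/9, 115/37, 1408/453, 1523/490, 19684/6333, 40891/13156, 387703/124737

Using the convergent recurrence p_i = a_i*p_{i-1} + p_{i-2}, q_i = a_i*q_{i-1} + q_{i-2} with p_{-2}=0, p_{-1}=1, q_{-2}=1, q_{-1}=0:
  i=0: a_0=3, p_0 = 3*1 + 0 = 3, q_0 = 3*0 + 1 = 1.
  i=1: a_1=9, p_1 = 9*3 + 1 = 28, q_1 = 9*1 + 0 = 9.
  i=2: a_2=4, p_2 = 4*28 + 3 = 115, q_2 = 4*9 + 1 = 37.
  i=3: a_3=12, p_3 = 12*115 + 28 = 1408, q_3 = 12*37 + 9 = 453.
  i=4: a_4=1, p_4 = 1*1408 + 115 = 1523, q_4 = 1*453 + 37 = 490.
  i=5: a_5=12, p_5 = 12*1523 + 1408 = 19684, q_5 = 12*490 + 453 = 6333.
  i=6: a_6=2, p_6 = 2*19684 + 1523 = 40891, q_6 = 2*6333 + 490 = 13156.
  i=7: a_7=9, p_7 = 9*40891 + 19684 = 387703, q_7 = 9*13156 + 6333 = 124737.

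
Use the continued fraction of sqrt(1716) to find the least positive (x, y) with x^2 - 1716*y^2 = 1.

(x, y) = (1524095, 36792)

First expand sqrt(1716) as a continued fraction. With x_i = (sqrt(1716) + m_i)/d_i and (m_0, d_0) = (0, 1): a_0 = floor(sqrt(1716)) = 41, since 41^2 = 1681 <= 1716 < 1764 = 42^2.
Iterate m_{i+1} = d_i*a_i - m_i, d_{i+1} = (1716 - m_{i+1}^2)/d_i, a_{i+1} = floor((a_0 + m_{i+1})/d_{i+1}):
  m_1 = 1*41 - 0 = 41, d_1 = (1716 - 41^2)/1 = 35/1 = 35, a_1 = floor((41 + 41)/35) = 2.
  m_2 = 35*2 - 41 = 29, d_2 = (1716 - 29^2)/35 = 875/35 = 25, a_2 = floor((41 + 29)/25) = 2.
  m_3 = 25*2 - 29 = 21, d_3 = (1716 - 21^2)/25 = 1275/25 = 51, a_3 = floor((41 + 21)/51) = 1.
  m_4 = 51*1 - 21 = 30, d_4 = (1716 - 30^2)/51 = 816/51 = 16, a_4 = floor((41 + 30)/16) = 4.
  m_5 = 16*4 - 30 = 34, d_5 = (1716 - 34^2)/16 = 560/16 = 35, a_5 = floor((41 + 34)/35) = 2.
  m_6 = 35*2 - 34 = 36, d_6 = (1716 - 36^2)/35 = 420/35 = 12, a_6 = floor((41 + 36)/12) = 6.
  m_7 = 12*6 - 36 = 36, d_7 = (1716 - 36^2)/12 = 420/12 = 35, a_7 = floor((41 + 36)/35) = 2.
  m_8 = 35*2 - 36 = 34, d_8 = (1716 - 34^2)/35 = 560/35 = 16, a_8 = floor((41 + 34)/16) = 4.
  m_9 = 16*4 - 34 = 30, d_9 = (1716 - 30^2)/16 = 816/16 = 51, a_9 = floor((41 + 30)/51) = 1.
  m_10 = 51*1 - 30 = 21, d_10 = (1716 - 21^2)/51 = 1275/51 = 25, a_10 = floor((41 + 21)/25) = 2.
  m_11 = 25*2 - 21 = 29, d_11 = (1716 - 29^2)/25 = 875/25 = 35, a_11 = floor((41 + 29)/35) = 2.
  m_12 = 35*2 - 29 = 41, d_12 = (1716 - 41^2)/35 = 35/35 = 1, a_12 = floor((41 + 41)/1) = 82.
  m_13 = 1*82 - 41 = 41, d_13 = (1716 - 41^2)/1 = 35/1 = 35: (m_13, d_13) = (m_1, d_1) = (41, 35), so from here the quotients repeat a_1, ..., a_12; the period length is 12.
So sqrt(1716) = [41; (2, 2, 1, 4, 2, 6, 2, 4, 1, 2, 2, 82)] with period length k = 12.
k is even, so the fundamental solution of x^2 - 1716y^2 = 1 is (p_{k-1}, q_{k-1}) = (p_11, q_11); compute convergents through index 11.
Convergents (p_i = a_i*p_{i-1} + p_{i-2}, q_i = a_i*q_{i-1} + q_{i-2} with p_{-2}=0, p_{-1}=1, q_{-2}=1, q_{-1}=0):
  i=0: a_0=41, p_0 = 41*1 + 0 = 41, q_0 = 41*0 + 1 = 1.
  i=1: a_1=2, p_1 = 2*41 + 1 = 83, q_1 = 2*1 + 0 = 2.
  i=2: a_2=2, p_2 = 2*83 + 41 = 207, q_2 = 2*2 + 1 = 5.
  i=3: a_3=1, p_3 = 1*207 + 83 = 290, q_3 = 1*5 + 2 = 7.
  i=4: a_4=4, p_4 = 4*290 + 207 = 1367, q_4 = 4*7 + 5 = 33.
  i=5: a_5=2, p_5 = 2*1367 + 290 = 3024, q_5 = 2*33 + 7 = 73.
  i=6: a_6=6, p_6 = 6*3024 + 1367 = 19511, q_6 = 6*73 + 33 = 471.
  i=7: a_7=2, p_7 = 2*19511 + 3024 = 42046, q_7 = 2*471 + 73 = 1015.
  i=8: a_8=4, p_8 = 4*42046 + 19511 = 187695, q_8 = 4*1015 + 471 = 4531.
  i=9: a_9=1, p_9 = 1*187695 + 42046 = 229741, q_9 = 1*4531 + 1015 = 5546.
  i=10: a_10=2, p_10 = 2*229741 + 187695 = 647177, q_10 = 2*5546 + 4531 = 15623.
  i=11: a_11=2, p_11 = 2*647177 + 229741 = 1524095, q_11 = 2*15623 + 5546 = 36792.
Check: 1524095^2 - 1716*36792^2 = 2322865569025 - 2322865569024 = 1, so (x, y) = (1524095, 36792) solves the equation, and by the theorem it is the least positive solution.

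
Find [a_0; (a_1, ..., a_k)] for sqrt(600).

Write x_i = (sqrt(600) + m_i)/d_i with (m_0, d_0) = (0, 1). a_0 = floor(sqrt(600)) = 24, since 24^2 = 576 <= 600 < 625 = 25^2.
Iterate m_{i+1} = d_i*a_i - m_i, d_{i+1} = (600 - m_{i+1}^2)/d_i, a_{i+1} = floor((a_0 + m_{i+1})/d_{i+1}):
  m_1 = 1*24 - 0 = 24, d_1 = (600 - 24^2)/1 = 24/1 = 24, a_1 = floor((24 + 24)/24) = 2.
  m_2 = 24*2 - 24 = 24, d_2 = (600 - 24^2)/24 = 24/24 = 1, a_2 = floor((24 + 24)/1) = 48.
  m_3 = 1*48 - 24 = 24, d_3 = (600 - 24^2)/1 = 24/1 = 24: (m_3, d_3) = (m_1, d_1) = (24, 24), so from here the quotients repeat a_1, a_2; the period length is 2.
Hence the expansion of sqrt(600) is a_0 = 24 followed by the repeating block 2, 48 (period 2).

[24; (2, 48)]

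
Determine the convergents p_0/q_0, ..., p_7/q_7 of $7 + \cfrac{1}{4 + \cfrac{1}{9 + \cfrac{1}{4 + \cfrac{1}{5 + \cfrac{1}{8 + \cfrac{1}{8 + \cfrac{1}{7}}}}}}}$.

7/1, 29/4, 268/37, 1101/152, 5773/797, 47285/6528, 384053/53021, 2735656/377675

Using the convergent recurrence p_i = a_i*p_{i-1} + p_{i-2}, q_i = a_i*q_{i-1} + q_{i-2} with p_{-2}=0, p_{-1}=1, q_{-2}=1, q_{-1}=0:
  i=0: a_0=7, p_0 = 7*1 + 0 = 7, q_0 = 7*0 + 1 = 1.
  i=1: a_1=4, p_1 = 4*7 + 1 = 29, q_1 = 4*1 + 0 = 4.
  i=2: a_2=9, p_2 = 9*29 + 7 = 268, q_2 = 9*4 + 1 = 37.
  i=3: a_3=4, p_3 = 4*268 + 29 = 1101, q_3 = 4*37 + 4 = 152.
  i=4: a_4=5, p_4 = 5*1101 + 268 = 5773, q_4 = 5*152 + 37 = 797.
  i=5: a_5=8, p_5 = 8*5773 + 1101 = 47285, q_5 = 8*797 + 152 = 6528.
  i=6: a_6=8, p_6 = 8*47285 + 5773 = 384053, q_6 = 8*6528 + 797 = 53021.
  i=7: a_7=7, p_7 = 7*384053 + 47285 = 2735656, q_7 = 7*53021 + 6528 = 377675.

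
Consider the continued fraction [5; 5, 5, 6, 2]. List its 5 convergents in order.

5/1, 26/5, 135/26, 836/161, 1807/348

Using the convergent recurrence p_i = a_i*p_{i-1} + p_{i-2}, q_i = a_i*q_{i-1} + q_{i-2} with p_{-2}=0, p_{-1}=1, q_{-2}=1, q_{-1}=0:
  i=0: a_0=5, p_0 = 5*1 + 0 = 5, q_0 = 5*0 + 1 = 1.
  i=1: a_1=5, p_1 = 5*5 + 1 = 26, q_1 = 5*1 + 0 = 5.
  i=2: a_2=5, p_2 = 5*26 + 5 = 135, q_2 = 5*5 + 1 = 26.
  i=3: a_3=6, p_3 = 6*135 + 26 = 836, q_3 = 6*26 + 5 = 161.
  i=4: a_4=2, p_4 = 2*836 + 135 = 1807, q_4 = 2*161 + 26 = 348.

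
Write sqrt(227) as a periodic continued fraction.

Write x_i = (sqrt(227) + m_i)/d_i with (m_0, d_0) = (0, 1). a_0 = floor(sqrt(227)) = 15, since 15^2 = 225 <= 227 < 256 = 16^2.
Iterate m_{i+1} = d_i*a_i - m_i, d_{i+1} = (227 - m_{i+1}^2)/d_i, a_{i+1} = floor((a_0 + m_{i+1})/d_{i+1}):
  m_1 = 1*15 - 0 = 15, d_1 = (227 - 15^2)/1 = 2/1 = 2, a_1 = floor((15 + 15)/2) = 15.
  m_2 = 2*15 - 15 = 15, d_2 = (227 - 15^2)/2 = 2/2 = 1, a_2 = floor((15 + 15)/1) = 30.
  m_3 = 1*30 - 15 = 15, d_3 = (227 - 15^2)/1 = 2/1 = 2: (m_3, d_3) = (m_1, d_1) = (15, 2), so from here the quotients repeat a_1, a_2; the period length is 2.
Hence the expansion of sqrt(227) is a_0 = 15 followed by the repeating block 15, 30 (period 2).

[15; (15, 30)]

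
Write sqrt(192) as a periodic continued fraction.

Write x_i = (sqrt(192) + m_i)/d_i with (m_0, d_0) = (0, 1). a_0 = floor(sqrt(192)) = 13, since 13^2 = 169 <= 192 < 196 = 14^2.
Iterate m_{i+1} = d_i*a_i - m_i, d_{i+1} = (192 - m_{i+1}^2)/d_i, a_{i+1} = floor((a_0 + m_{i+1})/d_{i+1}):
  m_1 = 1*13 - 0 = 13, d_1 = (192 - 13^2)/1 = 23/1 = 23, a_1 = floor((13 + 13)/23) = 1.
  m_2 = 23*1 - 13 = 10, d_2 = (192 - 10^2)/23 = 92/23 = 4, a_2 = floor((13 + 10)/4) = 5.
  m_3 = 4*5 - 10 = 10, d_3 = (192 - 10^2)/4 = 92/4 = 23, a_3 = floor((13 + 10)/23) = 1.
  m_4 = 23*1 - 10 = 13, d_4 = (192 - 13^2)/23 = 23/23 = 1, a_4 = floor((13 + 13)/1) = 26.
  m_5 = 1*26 - 13 = 13, d_5 = (192 - 13^2)/1 = 23/1 = 23: (m_5, d_5) = (m_1, d_1) = (13, 23), so from here the quotients repeat a_1, ..., a_4; the period length is 4.
Hence the expansion of sqrt(192) is a_0 = 13 followed by the repeating block 1, 5, 1, 26 (period 4).

[13; (1, 5, 1, 26)]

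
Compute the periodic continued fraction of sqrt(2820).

Write x_i = (sqrt(2820) + m_i)/d_i with (m_0, d_0) = (0, 1). a_0 = floor(sqrt(2820)) = 53, since 53^2 = 2809 <= 2820 < 2916 = 54^2.
Iterate m_{i+1} = d_i*a_i - m_i, d_{i+1} = (2820 - m_{i+1}^2)/d_i, a_{i+1} = floor((a_0 + m_{i+1})/d_{i+1}):
  m_1 = 1*53 - 0 = 53, d_1 = (2820 - 53^2)/1 = 11/1 = 11, a_1 = floor((53 + 53)/11) = 9.
  m_2 = 11*9 - 53 = 46, d_2 = (2820 - 46^2)/11 = 704/11 = 64, a_2 = floor((53 + 46)/64) = 1.
  m_3 = 64*1 - 46 = 18, d_3 = (2820 - 18^2)/64 = 2496/64 = 39, a_3 = floor((53 + 18)/39) = 1.
  m_4 = 39*1 - 18 = 21, d_4 = (2820 - 21^2)/39 = 2379/39 = 61, a_4 = floor((53 + 21)/61) = 1.
  m_5 = 61*1 - 21 = 40, d_5 = (2820 - 40^2)/61 = 1220/61 = 20, a_5 = floor((53 + 40)/20) = 4.
  m_6 = 20*4 - 40 = 40, d_6 = (2820 - 40^2)/20 = 1220/20 = 61, a_6 = floor((53 + 40)/61) = 1.
  m_7 = 61*1 - 40 = 21, d_7 = (2820 - 21^2)/61 = 2379/61 = 39, a_7 = floor((53 + 21)/39) = 1.
  m_8 = 39*1 - 21 = 18, d_8 = (2820 - 18^2)/39 = 2496/39 = 64, a_8 = floor((53 + 18)/64) = 1.
  m_9 = 64*1 - 18 = 46, d_9 = (2820 - 46^2)/64 = 704/64 = 11, a_9 = floor((53 + 46)/11) = 9.
  m_10 = 11*9 - 46 = 53, d_10 = (2820 - 53^2)/11 = 11/11 = 1, a_10 = floor((53 + 53)/1) = 106.
  m_11 = 1*106 - 53 = 53, d_11 = (2820 - 53^2)/1 = 11/1 = 11: (m_11, d_11) = (m_1, d_1) = (53, 11), so from here the quotients repeat a_1, ..., a_10; the period length is 10.
Hence the expansion of sqrt(2820) is a_0 = 53 followed by the repeating block 9, 1, 1, 1, 4, 1, 1, 1, 9, 106 (period 10).

[53; (9, 1, 1, 1, 4, 1, 1, 1, 9, 106)]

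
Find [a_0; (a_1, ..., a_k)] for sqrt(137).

[11; (1, 2, 2, 1, 1, 2, 2, 1, 22)]

Write x_i = (sqrt(137) + m_i)/d_i with (m_0, d_0) = (0, 1). a_0 = floor(sqrt(137)) = 11, since 11^2 = 121 <= 137 < 144 = 12^2.
Iterate m_{i+1} = d_i*a_i - m_i, d_{i+1} = (137 - m_{i+1}^2)/d_i, a_{i+1} = floor((a_0 + m_{i+1})/d_{i+1}):
  m_1 = 1*11 - 0 = 11, d_1 = (137 - 11^2)/1 = 16/1 = 16, a_1 = floor((11 + 11)/16) = 1.
  m_2 = 16*1 - 11 = 5, d_2 = (137 - 5^2)/16 = 112/16 = 7, a_2 = floor((11 + 5)/7) = 2.
  m_3 = 7*2 - 5 = 9, d_3 = (137 - 9^2)/7 = 56/7 = 8, a_3 = floor((11 + 9)/8) = 2.
  m_4 = 8*2 - 9 = 7, d_4 = (137 - 7^2)/8 = 88/8 = 11, a_4 = floor((11 + 7)/11) = 1.
  m_5 = 11*1 - 7 = 4, d_5 = (137 - 4^2)/11 = 121/11 = 11, a_5 = floor((11 + 4)/11) = 1.
  m_6 = 11*1 - 4 = 7, d_6 = (137 - 7^2)/11 = 88/11 = 8, a_6 = floor((11 + 7)/8) = 2.
  m_7 = 8*2 - 7 = 9, d_7 = (137 - 9^2)/8 = 56/8 = 7, a_7 = floor((11 + 9)/7) = 2.
  m_8 = 7*2 - 9 = 5, d_8 = (137 - 5^2)/7 = 112/7 = 16, a_8 = floor((11 + 5)/16) = 1.
  m_9 = 16*1 - 5 = 11, d_9 = (137 - 11^2)/16 = 16/16 = 1, a_9 = floor((11 + 11)/1) = 22.
  m_10 = 1*22 - 11 = 11, d_10 = (137 - 11^2)/1 = 16/1 = 16: (m_10, d_10) = (m_1, d_1) = (11, 16), so from here the quotients repeat a_1, ..., a_9; the period length is 9.
Hence the expansion of sqrt(137) is a_0 = 11 followed by the repeating block 1, 2, 2, 1, 1, 2, 2, 1, 22 (period 9).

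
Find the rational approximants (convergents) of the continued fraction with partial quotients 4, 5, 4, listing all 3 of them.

4/1, 21/5, 88/21

Using the convergent recurrence p_i = a_i*p_{i-1} + p_{i-2}, q_i = a_i*q_{i-1} + q_{i-2} with p_{-2}=0, p_{-1}=1, q_{-2}=1, q_{-1}=0:
  i=0: a_0=4, p_0 = 4*1 + 0 = 4, q_0 = 4*0 + 1 = 1.
  i=1: a_1=5, p_1 = 5*4 + 1 = 21, q_1 = 5*1 + 0 = 5.
  i=2: a_2=4, p_2 = 4*21 + 4 = 88, q_2 = 4*5 + 1 = 21.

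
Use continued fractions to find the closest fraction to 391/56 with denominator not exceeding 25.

7/1

Expand x = 391/56 as a continued fraction with the Euclidean algorithm:
  391 = 6*56 + 55, so a_0 = 6.
  56 = 1*55 + 1, so a_1 = 1.
  55 = 55*1 + 0, so a_2 = 55.
so x = [6; 1, 55].
Convergents (p_i = a_i*p_{i-1} + p_{i-2}, q_i = a_i*q_{i-1} + q_{i-2} with p_{-2}=0, p_{-1}=1, q_{-2}=1, q_{-1}=0), until the denominator exceeds 25:
  i=0: a_0=6, p_0 = 6*1 + 0 = 6, q_0 = 6*0 + 1 = 1.
  i=1: a_1=1, p_1 = 1*6 + 1 = 7, q_1 = 1*1 + 0 = 1.
  i=2: a_2=55, p_2 = 55*7 + 6 = 391, q_2 = 55*1 + 1 = 56.
q_2 = 56 > 25, so the last convergent with denominator <= 25 is p_1/q_1 = 7/1.
The closest fraction with denominator <= 25 is either p_1/q_1 or the intermediate fraction (k*p_1 + p_0)/(k*q_1 + q_0) with the largest k >= 1 whose denominator stays <= 25; these approach x as k grows, and every other convergent or intermediate fraction in range is farther away.
Largest k: floor((25 - q_0)/q_1) = floor((25 - 1)/1) = 24.
That gives (24*7 + 6)/(24*1 + 1) = 174/25.
Compare the errors: |x - 7/1| = |391*1 - 7*56|/(56*1) = 1/56, and |x - 174/25| = |391*25 - 174*56|/(56*25) = 31/1400.
Cross-multiplying, 1*1400 = 1400 < 1736 = 31*56, so 1/56 is smaller: the convergent 7/1 is closer to x than 174/25.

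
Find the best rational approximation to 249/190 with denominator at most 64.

38/29

Expand x = 249/190 as a continued fraction with the Euclidean algorithm:
  249 = 1*190 + 59, so a_0 = 1.
  190 = 3*59 + 13, so a_1 = 3.
  59 = 4*13 + 7, so a_2 = 4.
  13 = 1*7 + 6, so a_3 = 1.
  7 = 1*6 + 1, so a_4 = 1.
  6 = 6*1 + 0, so a_5 = 6.
so x = [1; 3, 4, 1, 1, 6].
Convergents (p_i = a_i*p_{i-1} + p_{i-2}, q_i = a_i*q_{i-1} + q_{i-2} with p_{-2}=0, p_{-1}=1, q_{-2}=1, q_{-1}=0), until the denominator exceeds 64:
  i=0: a_0=1, p_0 = 1*1 + 0 = 1, q_0 = 1*0 + 1 = 1.
  i=1: a_1=3, p_1 = 3*1 + 1 = 4, q_1 = 3*1 + 0 = 3.
  i=2: a_2=4, p_2 = 4*4 + 1 = 17, q_2 = 4*3 + 1 = 13.
  i=3: a_3=1, p_3 = 1*17 + 4 = 21, q_3 = 1*13 + 3 = 16.
  i=4: a_4=1, p_4 = 1*21 + 17 = 38, q_4 = 1*16 + 13 = 29.
  i=5: a_5=6, p_5 = 6*38 + 21 = 249, q_5 = 6*29 + 16 = 190.
q_5 = 190 > 64, so the last convergent with denominator <= 64 is p_4/q_4 = 38/29.
The closest fraction with denominator <= 64 is either p_4/q_4 or the intermediate fraction (k*p_4 + p_3)/(k*q_4 + q_3) with the largest k >= 1 whose denominator stays <= 64; these approach x as k grows, and every other convergent or intermediate fraction in range is farther away.
Largest k: floor((64 - q_3)/q_4) = floor((64 - 16)/29) = 1.
That gives (1*38 + 21)/(1*29 + 16) = 59/45.
Compare the errors: |x - 38/29| = |249*29 - 38*190|/(190*29) = 1/5510, and |x - 59/45| = |249*45 - 59*190|/(190*45) = 5/8550.
Cross-multiplying, 1*8550 = 8550 < 27550 = 5*5510, so 1/5510 is smaller: the convergent 38/29 is closer to x than 59/45.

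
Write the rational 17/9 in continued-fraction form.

[1; 1, 8]

Run the Euclidean algorithm on 17 and 9; the successive quotients are the partial quotients a_0, a_1, ... (each step inverts the fractional part left over by the previous one):
  17 = 1*9 + 8, so a_0 = 1.
  9 = 1*8 + 1, so a_1 = 1.
  8 = 8*1 + 0, so a_2 = 8.
The remainder reaches 0 after 3 divisions, so the expansion has 3 partial quotients, read off in order.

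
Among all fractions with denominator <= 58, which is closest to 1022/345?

157/53

Expand x = 1022/345 as a continued fraction with the Euclidean algorithm:
  1022 = 2*345 + 332, so a_0 = 2.
  345 = 1*332 + 13, so a_1 = 1.
  332 = 25*13 + 7, so a_2 = 25.
  13 = 1*7 + 6, so a_3 = 1.
  7 = 1*6 + 1, so a_4 = 1.
  6 = 6*1 + 0, so a_5 = 6.
so x = [2; 1, 25, 1, 1, 6].
Convergents (p_i = a_i*p_{i-1} + p_{i-2}, q_i = a_i*q_{i-1} + q_{i-2} with p_{-2}=0, p_{-1}=1, q_{-2}=1, q_{-1}=0), until the denominator exceeds 58:
  i=0: a_0=2, p_0 = 2*1 + 0 = 2, q_0 = 2*0 + 1 = 1.
  i=1: a_1=1, p_1 = 1*2 + 1 = 3, q_1 = 1*1 + 0 = 1.
  i=2: a_2=25, p_2 = 25*3 + 2 = 77, q_2 = 25*1 + 1 = 26.
  i=3: a_3=1, p_3 = 1*77 + 3 = 80, q_3 = 1*26 + 1 = 27.
  i=4: a_4=1, p_4 = 1*80 + 77 = 157, q_4 = 1*27 + 26 = 53.
  i=5: a_5=6, p_5 = 6*157 + 80 = 1022, q_5 = 6*53 + 27 = 345.
q_5 = 345 > 58, so the last convergent with denominator <= 58 is p_4/q_4 = 157/53.
The closest fraction with denominator <= 58 is either p_4/q_4 or the intermediate fraction (k*p_4 + p_3)/(k*q_4 + q_3) with the largest k >= 1 whose denominator stays <= 58; these approach x as k grows, and every other convergent or intermediate fraction in range is farther away.
Largest k: floor((58 - q_3)/q_4) = floor((58 - 27)/53) = 0.
Since k = 0, no intermediate fraction beyond p_4/q_4 has denominator <= 58, so the convergent 157/53 is the closest (its error is |1022*53 - 157*345|/(345*53) = 1/18285).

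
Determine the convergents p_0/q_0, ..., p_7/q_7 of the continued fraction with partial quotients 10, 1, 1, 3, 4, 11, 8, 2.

10/1, 11/1, 21/2, 74/7, 317/30, 3561/337, 28805/2726, 61171/5789

Using the convergent recurrence p_i = a_i*p_{i-1} + p_{i-2}, q_i = a_i*q_{i-1} + q_{i-2} with p_{-2}=0, p_{-1}=1, q_{-2}=1, q_{-1}=0:
  i=0: a_0=10, p_0 = 10*1 + 0 = 10, q_0 = 10*0 + 1 = 1.
  i=1: a_1=1, p_1 = 1*10 + 1 = 11, q_1 = 1*1 + 0 = 1.
  i=2: a_2=1, p_2 = 1*11 + 10 = 21, q_2 = 1*1 + 1 = 2.
  i=3: a_3=3, p_3 = 3*21 + 11 = 74, q_3 = 3*2 + 1 = 7.
  i=4: a_4=4, p_4 = 4*74 + 21 = 317, q_4 = 4*7 + 2 = 30.
  i=5: a_5=11, p_5 = 11*317 + 74 = 3561, q_5 = 11*30 + 7 = 337.
  i=6: a_6=8, p_6 = 8*3561 + 317 = 28805, q_6 = 8*337 + 30 = 2726.
  i=7: a_7=2, p_7 = 2*28805 + 3561 = 61171, q_7 = 2*2726 + 337 = 5789.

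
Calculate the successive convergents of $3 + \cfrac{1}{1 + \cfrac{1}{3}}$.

Using the convergent recurrence p_i = a_i*p_{i-1} + p_{i-2}, q_i = a_i*q_{i-1} + q_{i-2} with p_{-2}=0, p_{-1}=1, q_{-2}=1, q_{-1}=0:
  i=0: a_0=3, p_0 = 3*1 + 0 = 3, q_0 = 3*0 + 1 = 1.
  i=1: a_1=1, p_1 = 1*3 + 1 = 4, q_1 = 1*1 + 0 = 1.
  i=2: a_2=3, p_2 = 3*4 + 3 = 15, q_2 = 3*1 + 1 = 4.

3/1, 4/1, 15/4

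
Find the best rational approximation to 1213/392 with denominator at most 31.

Expand x = 1213/392 as a continued fraction with the Euclidean algorithm:
  1213 = 3*392 + 37, so a_0 = 3.
  392 = 10*37 + 22, so a_1 = 10.
  37 = 1*22 + 15, so a_2 = 1.
  22 = 1*15 + 7, so a_3 = 1.
  15 = 2*7 + 1, so a_4 = 2.
  7 = 7*1 + 0, so a_5 = 7.
so x = [3; 10, 1, 1, 2, 7].
Convergents (p_i = a_i*p_{i-1} + p_{i-2}, q_i = a_i*q_{i-1} + q_{i-2} with p_{-2}=0, p_{-1}=1, q_{-2}=1, q_{-1}=0), until the denominator exceeds 31:
  i=0: a_0=3, p_0 = 3*1 + 0 = 3, q_0 = 3*0 + 1 = 1.
  i=1: a_1=10, p_1 = 10*3 + 1 = 31, q_1 = 10*1 + 0 = 10.
  i=2: a_2=1, p_2 = 1*31 + 3 = 34, q_2 = 1*10 + 1 = 11.
  i=3: a_3=1, p_3 = 1*34 + 31 = 65, q_3 = 1*11 + 10 = 21.
  i=4: a_4=2, p_4 = 2*65 + 34 = 164, q_4 = 2*21 + 11 = 53.
q_4 = 53 > 31, so the last convergent with denominator <= 31 is p_3/q_3 = 65/21.
The closest fraction with denominator <= 31 is either p_3/q_3 or the intermediate fraction (k*p_3 + p_2)/(k*q_3 + q_2) with the largest k >= 1 whose denominator stays <= 31; these approach x as k grows, and every other convergent or intermediate fraction in range is farther away.
Largest k: floor((31 - q_2)/q_3) = floor((31 - 11)/21) = 0.
Since k = 0, no intermediate fraction beyond p_3/q_3 has denominator <= 31, so the convergent 65/21 is the closest (its error is |1213*21 - 65*392|/(392*21) = 7/8232).

65/21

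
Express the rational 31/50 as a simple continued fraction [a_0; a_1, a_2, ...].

Run the Euclidean algorithm on 31 and 50; the successive quotients are the partial quotients a_0, a_1, ... (each step inverts the fractional part left over by the previous one):
  31 = 0*50 + 31, so a_0 = 0.
  50 = 1*31 + 19, so a_1 = 1.
  31 = 1*19 + 12, so a_2 = 1.
  19 = 1*12 + 7, so a_3 = 1.
  12 = 1*7 + 5, so a_4 = 1.
  7 = 1*5 + 2, so a_5 = 1.
  5 = 2*2 + 1, so a_6 = 2.
  2 = 2*1 + 0, so a_7 = 2.
The remainder reaches 0 after 8 divisions, so the expansion has 8 partial quotients, read off in order.

[0; 1, 1, 1, 1, 1, 2, 2]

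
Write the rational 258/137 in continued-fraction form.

[1; 1, 7, 1, 1, 3, 2]

Run the Euclidean algorithm on 258 and 137; the successive quotients are the partial quotients a_0, a_1, ... (each step inverts the fractional part left over by the previous one):
  258 = 1*137 + 121, so a_0 = 1.
  137 = 1*121 + 16, so a_1 = 1.
  121 = 7*16 + 9, so a_2 = 7.
  16 = 1*9 + 7, so a_3 = 1.
  9 = 1*7 + 2, so a_4 = 1.
  7 = 3*2 + 1, so a_5 = 3.
  2 = 2*1 + 0, so a_6 = 2.
The remainder reaches 0 after 7 divisions, so the expansion has 7 partial quotients, read off in order.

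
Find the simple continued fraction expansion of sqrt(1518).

[38; (1, 24, 1, 76)]

Write x_i = (sqrt(1518) + m_i)/d_i with (m_0, d_0) = (0, 1). a_0 = floor(sqrt(1518)) = 38, since 38^2 = 1444 <= 1518 < 1521 = 39^2.
Iterate m_{i+1} = d_i*a_i - m_i, d_{i+1} = (1518 - m_{i+1}^2)/d_i, a_{i+1} = floor((a_0 + m_{i+1})/d_{i+1}):
  m_1 = 1*38 - 0 = 38, d_1 = (1518 - 38^2)/1 = 74/1 = 74, a_1 = floor((38 + 38)/74) = 1.
  m_2 = 74*1 - 38 = 36, d_2 = (1518 - 36^2)/74 = 222/74 = 3, a_2 = floor((38 + 36)/3) = 24.
  m_3 = 3*24 - 36 = 36, d_3 = (1518 - 36^2)/3 = 222/3 = 74, a_3 = floor((38 + 36)/74) = 1.
  m_4 = 74*1 - 36 = 38, d_4 = (1518 - 38^2)/74 = 74/74 = 1, a_4 = floor((38 + 38)/1) = 76.
  m_5 = 1*76 - 38 = 38, d_5 = (1518 - 38^2)/1 = 74/1 = 74: (m_5, d_5) = (m_1, d_1) = (38, 74), so from here the quotients repeat a_1, ..., a_4; the period length is 4.
Hence the expansion of sqrt(1518) is a_0 = 38 followed by the repeating block 1, 24, 1, 76 (period 4).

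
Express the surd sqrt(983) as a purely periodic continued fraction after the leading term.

[31; (2, 1, 5, 31, 5, 1, 2, 62)]

Write x_i = (sqrt(983) + m_i)/d_i with (m_0, d_0) = (0, 1). a_0 = floor(sqrt(983)) = 31, since 31^2 = 961 <= 983 < 1024 = 32^2.
Iterate m_{i+1} = d_i*a_i - m_i, d_{i+1} = (983 - m_{i+1}^2)/d_i, a_{i+1} = floor((a_0 + m_{i+1})/d_{i+1}):
  m_1 = 1*31 - 0 = 31, d_1 = (983 - 31^2)/1 = 22/1 = 22, a_1 = floor((31 + 31)/22) = 2.
  m_2 = 22*2 - 31 = 13, d_2 = (983 - 13^2)/22 = 814/22 = 37, a_2 = floor((31 + 13)/37) = 1.
  m_3 = 37*1 - 13 = 24, d_3 = (983 - 24^2)/37 = 407/37 = 11, a_3 = floor((31 + 24)/11) = 5.
  m_4 = 11*5 - 24 = 31, d_4 = (983 - 31^2)/11 = 22/11 = 2, a_4 = floor((31 + 31)/2) = 31.
  m_5 = 2*31 - 31 = 31, d_5 = (983 - 31^2)/2 = 22/2 = 11, a_5 = floor((31 + 31)/11) = 5.
  m_6 = 11*5 - 31 = 24, d_6 = (983 - 24^2)/11 = 407/11 = 37, a_6 = floor((31 + 24)/37) = 1.
  m_7 = 37*1 - 24 = 13, d_7 = (983 - 13^2)/37 = 814/37 = 22, a_7 = floor((31 + 13)/22) = 2.
  m_8 = 22*2 - 13 = 31, d_8 = (983 - 31^2)/22 = 22/22 = 1, a_8 = floor((31 + 31)/1) = 62.
  m_9 = 1*62 - 31 = 31, d_9 = (983 - 31^2)/1 = 22/1 = 22: (m_9, d_9) = (m_1, d_1) = (31, 22), so from here the quotients repeat a_1, ..., a_8; the period length is 8.
Hence the expansion of sqrt(983) is a_0 = 31 followed by the repeating block 2, 1, 5, 31, 5, 1, 2, 62 (period 8).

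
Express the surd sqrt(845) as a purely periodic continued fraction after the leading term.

[29; (14, 1, 1, 14, 58)]

Write x_i = (sqrt(845) + m_i)/d_i with (m_0, d_0) = (0, 1). a_0 = floor(sqrt(845)) = 29, since 29^2 = 841 <= 845 < 900 = 30^2.
Iterate m_{i+1} = d_i*a_i - m_i, d_{i+1} = (845 - m_{i+1}^2)/d_i, a_{i+1} = floor((a_0 + m_{i+1})/d_{i+1}):
  m_1 = 1*29 - 0 = 29, d_1 = (845 - 29^2)/1 = 4/1 = 4, a_1 = floor((29 + 29)/4) = 14.
  m_2 = 4*14 - 29 = 27, d_2 = (845 - 27^2)/4 = 116/4 = 29, a_2 = floor((29 + 27)/29) = 1.
  m_3 = 29*1 - 27 = 2, d_3 = (845 - 2^2)/29 = 841/29 = 29, a_3 = floor((29 + 2)/29) = 1.
  m_4 = 29*1 - 2 = 27, d_4 = (845 - 27^2)/29 = 116/29 = 4, a_4 = floor((29 + 27)/4) = 14.
  m_5 = 4*14 - 27 = 29, d_5 = (845 - 29^2)/4 = 4/4 = 1, a_5 = floor((29 + 29)/1) = 58.
  m_6 = 1*58 - 29 = 29, d_6 = (845 - 29^2)/1 = 4/1 = 4: (m_6, d_6) = (m_1, d_1) = (29, 4), so from here the quotients repeat a_1, ..., a_5; the period length is 5.
Hence the expansion of sqrt(845) is a_0 = 29 followed by the repeating block 14, 1, 1, 14, 58 (period 5).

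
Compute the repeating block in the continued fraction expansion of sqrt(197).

[14; (28)]

Write x_i = (sqrt(197) + m_i)/d_i with (m_0, d_0) = (0, 1). a_0 = floor(sqrt(197)) = 14, since 14^2 = 196 <= 197 < 225 = 15^2.
Iterate m_{i+1} = d_i*a_i - m_i, d_{i+1} = (197 - m_{i+1}^2)/d_i, a_{i+1} = floor((a_0 + m_{i+1})/d_{i+1}):
  m_1 = 1*14 - 0 = 14, d_1 = (197 - 14^2)/1 = 1/1 = 1, a_1 = floor((14 + 14)/1) = 28.
  m_2 = 1*28 - 14 = 14, d_2 = (197 - 14^2)/1 = 1/1 = 1: (m_2, d_2) = (m_1, d_1) = (14, 1), so from here the quotient a_1 repeats; the period length is 1.
Hence the expansion of sqrt(197) is a_0 = 14 followed by the repeating block 28 (period 1).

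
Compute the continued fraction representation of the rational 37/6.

[6; 6]

Run the Euclidean algorithm on 37 and 6; the successive quotients are the partial quotients a_0, a_1, ... (each step inverts the fractional part left over by the previous one):
  37 = 6*6 + 1, so a_0 = 6.
  6 = 6*1 + 0, so a_1 = 6.
The remainder reaches 0 after 2 divisions, so the expansion has 2 partial quotients, read off in order.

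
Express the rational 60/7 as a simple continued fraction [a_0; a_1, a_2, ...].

Run the Euclidean algorithm on 60 and 7; the successive quotients are the partial quotients a_0, a_1, ... (each step inverts the fractional part left over by the previous one):
  60 = 8*7 + 4, so a_0 = 8.
  7 = 1*4 + 3, so a_1 = 1.
  4 = 1*3 + 1, so a_2 = 1.
  3 = 3*1 + 0, so a_3 = 3.
The remainder reaches 0 after 4 divisions, so the expansion has 4 partial quotients, read off in order.

[8; 1, 1, 3]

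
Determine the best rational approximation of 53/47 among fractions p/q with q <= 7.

Expand x = 53/47 as a continued fraction with the Euclidean algorithm:
  53 = 1*47 + 6, so a_0 = 1.
  47 = 7*6 + 5, so a_1 = 7.
  6 = 1*5 + 1, so a_2 = 1.
  5 = 5*1 + 0, so a_3 = 5.
so x = [1; 7, 1, 5].
Convergents (p_i = a_i*p_{i-1} + p_{i-2}, q_i = a_i*q_{i-1} + q_{i-2} with p_{-2}=0, p_{-1}=1, q_{-2}=1, q_{-1}=0), until the denominator exceeds 7:
  i=0: a_0=1, p_0 = 1*1 + 0 = 1, q_0 = 1*0 + 1 = 1.
  i=1: a_1=7, p_1 = 7*1 + 1 = 8, q_1 = 7*1 + 0 = 7.
  i=2: a_2=1, p_2 = 1*8 + 1 = 9, q_2 = 1*7 + 1 = 8.
q_2 = 8 > 7, so the last convergent with denominator <= 7 is p_1/q_1 = 8/7.
The closest fraction with denominator <= 7 is either p_1/q_1 or the intermediate fraction (k*p_1 + p_0)/(k*q_1 + q_0) with the largest k >= 1 whose denominator stays <= 7; these approach x as k grows, and every other convergent or intermediate fraction in range is farther away.
Largest k: floor((7 - q_0)/q_1) = floor((7 - 1)/7) = 0.
Since k = 0, no intermediate fraction beyond p_1/q_1 has denominator <= 7, so the convergent 8/7 is the closest (its error is |53*7 - 8*47|/(47*7) = 5/329).

8/7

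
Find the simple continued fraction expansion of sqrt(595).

[24; (2, 1, 1, 4, 1, 4, 1, 1, 2, 48)]

Write x_i = (sqrt(595) + m_i)/d_i with (m_0, d_0) = (0, 1). a_0 = floor(sqrt(595)) = 24, since 24^2 = 576 <= 595 < 625 = 25^2.
Iterate m_{i+1} = d_i*a_i - m_i, d_{i+1} = (595 - m_{i+1}^2)/d_i, a_{i+1} = floor((a_0 + m_{i+1})/d_{i+1}):
  m_1 = 1*24 - 0 = 24, d_1 = (595 - 24^2)/1 = 19/1 = 19, a_1 = floor((24 + 24)/19) = 2.
  m_2 = 19*2 - 24 = 14, d_2 = (595 - 14^2)/19 = 399/19 = 21, a_2 = floor((24 + 14)/21) = 1.
  m_3 = 21*1 - 14 = 7, d_3 = (595 - 7^2)/21 = 546/21 = 26, a_3 = floor((24 + 7)/26) = 1.
  m_4 = 26*1 - 7 = 19, d_4 = (595 - 19^2)/26 = 234/26 = 9, a_4 = floor((24 + 19)/9) = 4.
  m_5 = 9*4 - 19 = 17, d_5 = (595 - 17^2)/9 = 306/9 = 34, a_5 = floor((24 + 17)/34) = 1.
  m_6 = 34*1 - 17 = 17, d_6 = (595 - 17^2)/34 = 306/34 = 9, a_6 = floor((24 + 17)/9) = 4.
  m_7 = 9*4 - 17 = 19, d_7 = (595 - 19^2)/9 = 234/9 = 26, a_7 = floor((24 + 19)/26) = 1.
  m_8 = 26*1 - 19 = 7, d_8 = (595 - 7^2)/26 = 546/26 = 21, a_8 = floor((24 + 7)/21) = 1.
  m_9 = 21*1 - 7 = 14, d_9 = (595 - 14^2)/21 = 399/21 = 19, a_9 = floor((24 + 14)/19) = 2.
  m_10 = 19*2 - 14 = 24, d_10 = (595 - 24^2)/19 = 19/19 = 1, a_10 = floor((24 + 24)/1) = 48.
  m_11 = 1*48 - 24 = 24, d_11 = (595 - 24^2)/1 = 19/1 = 19: (m_11, d_11) = (m_1, d_1) = (24, 19), so from here the quotients repeat a_1, ..., a_10; the period length is 10.
Hence the expansion of sqrt(595) is a_0 = 24 followed by the repeating block 2, 1, 1, 4, 1, 4, 1, 1, 2, 48 (period 10).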